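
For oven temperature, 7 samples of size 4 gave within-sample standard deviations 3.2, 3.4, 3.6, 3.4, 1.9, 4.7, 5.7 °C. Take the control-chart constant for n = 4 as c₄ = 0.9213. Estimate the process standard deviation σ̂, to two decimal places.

4.02

s̄ = (3.2 + 3.4 + 3.6 + 3.4 + 1.9 + 4.7 + 5.7) / 7 = 3.7000
σ̂ = s̄ / c₄ = 3.7000 / 0.9213 = 4.0161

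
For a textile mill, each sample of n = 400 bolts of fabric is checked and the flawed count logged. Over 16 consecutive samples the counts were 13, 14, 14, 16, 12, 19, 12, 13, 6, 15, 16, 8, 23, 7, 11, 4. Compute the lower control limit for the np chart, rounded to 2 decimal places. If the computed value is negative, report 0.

p̄ = Σdᵢ / (k·n) = 203 / (16 × 400) = 0.03172
LCL = np̄ − 3·√(np̄(1−p̄)) = 12.6875 − 3 × 3.5050 = 2.1725

2.17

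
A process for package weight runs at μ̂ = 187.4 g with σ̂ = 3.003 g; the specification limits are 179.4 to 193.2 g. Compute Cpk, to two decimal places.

0.64

Cpu = (USL − μ̂) / (3σ̂) = (193.2 − 187.4) / (3 × 3.003) = 0.6438; Cpl = (μ̂ − LSL) / (3σ̂) = (187.4 − 179.4) / (3 × 3.003) = 0.8880; Cpk = min(Cpu, Cpl) = 0.6438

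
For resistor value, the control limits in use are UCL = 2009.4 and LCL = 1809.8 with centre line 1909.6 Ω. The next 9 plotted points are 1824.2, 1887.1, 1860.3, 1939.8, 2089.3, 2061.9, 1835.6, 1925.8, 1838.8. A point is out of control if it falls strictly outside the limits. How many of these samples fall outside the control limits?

2

Compare each point to [1809.8, 2009.4]: sample 5 = 2089.3 > UCL; sample 6 = 2061.9 > UCL.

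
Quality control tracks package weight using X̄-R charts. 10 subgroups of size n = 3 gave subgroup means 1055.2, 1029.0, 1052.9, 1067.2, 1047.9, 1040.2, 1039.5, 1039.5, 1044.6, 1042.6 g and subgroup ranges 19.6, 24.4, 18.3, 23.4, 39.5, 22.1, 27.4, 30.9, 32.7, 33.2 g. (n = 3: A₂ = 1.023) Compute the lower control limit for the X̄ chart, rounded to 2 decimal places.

1018.09

X̄̄ = (1055.2 + 1029.0 + 1052.9 + 1067.2 + 1047.9 + 1040.2 + 1039.5 + 1039.5 + 1044.6 + 1042.6) / 10 = 10458.6000 / 10 = 1045.8600
R̄ = (19.6 + 24.4 + 18.3 + 23.4 + 39.5 + 22.1 + 27.4 + 30.9 + 32.7 + 33.2) / 10 = 271.5000 / 10 = 27.1500
LCL = X̄̄ − A₂·R̄ = 1045.8600 − 1.023 × 27.1500 = 1018.0856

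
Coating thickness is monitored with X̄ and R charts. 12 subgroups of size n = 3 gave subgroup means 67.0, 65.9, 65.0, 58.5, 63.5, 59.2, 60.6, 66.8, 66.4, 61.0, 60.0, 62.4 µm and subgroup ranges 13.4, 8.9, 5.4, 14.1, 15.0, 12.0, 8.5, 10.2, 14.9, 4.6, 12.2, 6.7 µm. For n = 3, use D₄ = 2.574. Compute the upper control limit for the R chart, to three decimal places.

R̄ = (13.4 + 8.9 + 5.4 + 14.1 + 15.0 + 12.0 + 8.5 + 10.2 + 14.9 + 4.6 + 12.2 + 6.7) / 12 = 125.9000 / 12 = 10.4917
UCL_R = D₄·R̄ = 2.574 × 10.4917 = 27.0055

27.006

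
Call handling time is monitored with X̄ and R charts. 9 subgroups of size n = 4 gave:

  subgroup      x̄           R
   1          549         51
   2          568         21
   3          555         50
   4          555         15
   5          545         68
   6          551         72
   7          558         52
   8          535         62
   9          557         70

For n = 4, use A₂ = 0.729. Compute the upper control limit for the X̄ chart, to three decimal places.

X̄̄ = (549 + 568 + 555 + 555 + 545 + 551 + 558 + 535 + 557) / 9 = 4973.0000 / 9 = 552.5556
R̄ = (51 + 21 + 50 + 15 + 68 + 72 + 52 + 62 + 70) / 9 = 461.0000 / 9 = 51.2222
UCL = X̄̄ + A₂·R̄ = 552.5556 + 0.729 × 51.2222 = 589.8966

589.897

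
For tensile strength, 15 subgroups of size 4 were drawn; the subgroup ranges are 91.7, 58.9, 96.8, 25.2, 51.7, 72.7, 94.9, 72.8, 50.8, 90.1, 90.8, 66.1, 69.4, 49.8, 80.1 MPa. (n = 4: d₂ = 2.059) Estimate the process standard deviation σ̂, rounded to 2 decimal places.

34.38

R̄ = (91.7 + 58.9 + 96.8 + 25.2 + 51.7 + 72.7 + 94.9 + 72.8 + 50.8 + 90.1 + 90.8 + 66.1 + 69.4 + 49.8 + 80.1) / 15 = 70.7867
σ̂ = R̄ / d₂ = 70.7867 / 2.059 = 34.3791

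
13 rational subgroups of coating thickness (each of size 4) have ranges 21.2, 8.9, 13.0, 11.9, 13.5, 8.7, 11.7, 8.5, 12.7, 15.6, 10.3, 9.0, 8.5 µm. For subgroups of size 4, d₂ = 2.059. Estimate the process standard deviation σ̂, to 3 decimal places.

5.735

R̄ = (21.2 + 8.9 + 13.0 + 11.9 + 13.5 + 8.7 + 11.7 + 8.5 + 12.7 + 15.6 + 10.3 + 9.0 + 8.5) / 13 = 11.8077
σ̂ = R̄ / d₂ = 11.8077 / 2.059 = 5.7347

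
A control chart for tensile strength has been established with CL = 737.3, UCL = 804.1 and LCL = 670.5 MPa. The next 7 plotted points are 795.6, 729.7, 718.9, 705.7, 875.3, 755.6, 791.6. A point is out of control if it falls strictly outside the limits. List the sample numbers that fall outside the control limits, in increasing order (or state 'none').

Compare each point to [670.5, 804.1]: sample 5 = 875.3 > UCL.

5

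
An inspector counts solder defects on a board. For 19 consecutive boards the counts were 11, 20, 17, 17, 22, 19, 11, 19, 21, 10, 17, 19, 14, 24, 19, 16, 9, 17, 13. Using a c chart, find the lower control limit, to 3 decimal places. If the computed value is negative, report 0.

4.364

c̄ = (11 + 20 + 17 + 17 + 22 + 19 + 11 + 19 + 21 + 10 + 17 + 19 + 14 + 24 + 19 + 16 + 9 + 17 + 13) / 19 = 315 / 19 = 16.5789
LCL = c̄ − 3√c̄ = 16.5789 − 3 × 4.0717 = 4.3638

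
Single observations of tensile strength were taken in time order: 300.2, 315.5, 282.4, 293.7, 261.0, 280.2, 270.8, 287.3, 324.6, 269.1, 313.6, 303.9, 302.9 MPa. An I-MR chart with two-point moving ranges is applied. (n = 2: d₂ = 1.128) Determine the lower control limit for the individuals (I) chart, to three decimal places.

X̄ = (300.2 + 315.5 + 282.4 + 293.7 + 261.0 + 280.2 + 270.8 + 287.3 + 324.6 + 269.1 + 313.6 + 303.9 + 302.9) / 13 = 292.7077
Moving ranges: 15.3, 33.1, 11.3, 32.7, 19.2, 9.4, 16.5, 37.3, 55.5, 44.5, 9.7, 1.0; M̄R̄ = 285.5000 / 12 = 23.7917
LCL = X̄ − 3·M̄R̄/d₂ = 292.7077 − 3 × 23.7917 / 1.128 = 229.4320

229.432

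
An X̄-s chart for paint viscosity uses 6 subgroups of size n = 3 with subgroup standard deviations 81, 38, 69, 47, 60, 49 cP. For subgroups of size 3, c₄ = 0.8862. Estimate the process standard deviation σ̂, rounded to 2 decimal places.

64.70

s̄ = (81 + 38 + 69 + 47 + 60 + 49) / 6 = 57.3333
σ̂ = s̄ / c₄ = 57.3333 / 0.8862 = 64.6957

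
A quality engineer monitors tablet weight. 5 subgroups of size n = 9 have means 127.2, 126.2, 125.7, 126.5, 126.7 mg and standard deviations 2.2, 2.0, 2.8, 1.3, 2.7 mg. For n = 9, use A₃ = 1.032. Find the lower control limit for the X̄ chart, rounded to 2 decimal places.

X̄̄ = (127.2 + 126.2 + 125.7 + 126.5 + 126.7) / 5 = 126.4600
s̄ = (2.2 + 2.0 + 2.8 + 1.3 + 2.7) / 5 = 2.2000
LCL = X̄̄ − A₃·s̄ = 126.4600 − 1.032 × 2.2000 = 124.1896

124.19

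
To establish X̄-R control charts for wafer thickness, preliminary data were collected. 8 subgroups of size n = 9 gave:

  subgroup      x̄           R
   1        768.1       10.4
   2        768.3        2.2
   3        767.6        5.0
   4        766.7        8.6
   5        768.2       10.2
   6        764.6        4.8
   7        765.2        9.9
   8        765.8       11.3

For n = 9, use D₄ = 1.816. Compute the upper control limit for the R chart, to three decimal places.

14.165

R̄ = (10.4 + 2.2 + 5.0 + 8.6 + 10.2 + 4.8 + 9.9 + 11.3) / 8 = 62.4000 / 8 = 7.8000
UCL_R = D₄·R̄ = 1.816 × 7.8000 = 14.1648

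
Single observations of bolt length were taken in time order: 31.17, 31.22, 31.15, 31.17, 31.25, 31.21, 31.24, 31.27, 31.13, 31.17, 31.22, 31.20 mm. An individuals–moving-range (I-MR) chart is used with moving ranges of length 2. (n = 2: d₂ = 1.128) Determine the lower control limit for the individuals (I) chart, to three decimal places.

31.062

X̄ = (31.17 + 31.22 + 31.15 + 31.17 + 31.25 + 31.21 + 31.24 + 31.27 + 31.13 + 31.17 + 31.22 + 31.20) / 12 = 31.2000
Moving ranges: 0.05, 0.07, 0.02, 0.08, 0.04, 0.03, 0.03, 0.14, 0.04, 0.05, 0.02; M̄R̄ = 0.5700 / 11 = 0.0518
LCL = X̄ − 3·M̄R̄/d₂ = 31.2000 − 3 × 0.0518 / 1.128 = 31.0622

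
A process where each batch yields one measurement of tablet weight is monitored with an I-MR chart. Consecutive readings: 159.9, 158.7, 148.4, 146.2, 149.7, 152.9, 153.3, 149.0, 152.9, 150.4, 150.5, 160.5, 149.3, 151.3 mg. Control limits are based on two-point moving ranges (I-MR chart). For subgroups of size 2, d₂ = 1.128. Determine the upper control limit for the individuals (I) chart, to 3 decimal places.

X̄ = (159.9 + 158.7 + 148.4 + 146.2 + 149.7 + 152.9 + 153.3 + 149.0 + 152.9 + 150.4 + 150.5 + 160.5 + 149.3 + 151.3) / 14 = 152.3571
Moving ranges: 1.2, 10.3, 2.2, 3.5, 3.2, 0.4, 4.3, 3.9, 2.5, 0.1, 10.0, 11.2, 2.0; M̄R̄ = 54.8000 / 13 = 4.2154
UCL = X̄ + 3·M̄R̄/d₂ = 152.3571 + 3 × 4.2154 / 1.128 = 163.5683

163.568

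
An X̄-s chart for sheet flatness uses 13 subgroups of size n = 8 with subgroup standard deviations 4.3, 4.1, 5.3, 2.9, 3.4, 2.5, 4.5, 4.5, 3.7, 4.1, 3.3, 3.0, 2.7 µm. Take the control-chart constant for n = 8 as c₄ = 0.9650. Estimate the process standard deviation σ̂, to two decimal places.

3.85

s̄ = (4.3 + 4.1 + 5.3 + 2.9 + 3.4 + 2.5 + 4.5 + 4.5 + 3.7 + 4.1 + 3.3 + 3.0 + 2.7) / 13 = 3.7154
σ̂ = s̄ / c₄ = 3.7154 / 0.9650 = 3.8501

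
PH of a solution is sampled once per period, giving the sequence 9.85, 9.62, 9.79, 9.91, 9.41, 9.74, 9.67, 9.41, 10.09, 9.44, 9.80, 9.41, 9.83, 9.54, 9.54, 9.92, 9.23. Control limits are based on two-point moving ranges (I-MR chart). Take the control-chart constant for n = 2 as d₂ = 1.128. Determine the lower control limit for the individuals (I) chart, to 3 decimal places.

X̄ = (9.85 + 9.62 + 9.79 + 9.91 + 9.41 + 9.74 + 9.67 + 9.41 + 10.09 + 9.44 + 9.80 + 9.41 + 9.83 + 9.54 + 9.54 + 9.92 + 9.23) / 17 = 9.6588
Moving ranges: 0.23, 0.17, 0.12, 0.50, 0.33, 0.07, 0.26, 0.68, 0.65, 0.36, 0.39, 0.42, 0.29, 0.00, 0.38, 0.69; M̄R̄ = 5.5400 / 16 = 0.3463
LCL = X̄ − 3·M̄R̄/d₂ = 9.6588 − 3 × 0.3463 / 1.128 = 8.7379

8.738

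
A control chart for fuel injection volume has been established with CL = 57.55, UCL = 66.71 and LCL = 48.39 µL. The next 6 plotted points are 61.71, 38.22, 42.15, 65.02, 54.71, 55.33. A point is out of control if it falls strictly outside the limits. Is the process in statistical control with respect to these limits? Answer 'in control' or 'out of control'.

out of control

Compare each point to [48.39, 66.71]: sample 2 = 38.22 < LCL; sample 3 = 42.15 < LCL.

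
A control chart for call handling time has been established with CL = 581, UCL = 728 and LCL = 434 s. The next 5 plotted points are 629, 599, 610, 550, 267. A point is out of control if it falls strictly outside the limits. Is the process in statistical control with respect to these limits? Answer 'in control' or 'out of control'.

Compare each point to [434, 728]: sample 5 = 267 < LCL.

out of control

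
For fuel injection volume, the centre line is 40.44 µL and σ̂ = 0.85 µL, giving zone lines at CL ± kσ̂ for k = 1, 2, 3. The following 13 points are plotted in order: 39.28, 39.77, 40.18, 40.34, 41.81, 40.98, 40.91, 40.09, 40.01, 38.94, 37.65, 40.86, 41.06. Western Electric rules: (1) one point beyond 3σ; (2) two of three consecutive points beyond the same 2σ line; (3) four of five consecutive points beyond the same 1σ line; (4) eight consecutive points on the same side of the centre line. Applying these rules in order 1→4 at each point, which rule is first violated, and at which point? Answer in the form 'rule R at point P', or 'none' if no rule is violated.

Zone of each point (C = within 1σ̂, B = 1σ̂–2σ̂, A = 2σ̂–3σ̂, * = beyond 3σ̂; sign = side of CL): 1:-B, 2:-C, 3:-C, 4:-C, 5:+B, 6:+C, 7:+C, 8:-C, 9:-C, 10:-B, 11:-*, 12:+C, 13:+C
Rule 1 (one point beyond the 3σ limits) is satisfied at point 11.

rule 1 at point 11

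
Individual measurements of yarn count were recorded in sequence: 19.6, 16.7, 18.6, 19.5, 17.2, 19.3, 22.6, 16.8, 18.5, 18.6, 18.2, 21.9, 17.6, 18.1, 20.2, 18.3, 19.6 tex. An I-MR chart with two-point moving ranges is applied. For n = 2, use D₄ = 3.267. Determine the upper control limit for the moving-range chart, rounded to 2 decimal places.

7.19

Moving ranges: 2.9, 1.9, 0.9, 2.3, 2.1, 3.3, 5.8, 1.7, 0.1, 0.4, 3.7, 4.3, 0.5, 2.1, 1.9, 1.3; M̄R̄ = 35.2000 / 16 = 2.2000
UCL_MR = D₄·M̄R̄ = 3.267 × 2.2000 = 7.1874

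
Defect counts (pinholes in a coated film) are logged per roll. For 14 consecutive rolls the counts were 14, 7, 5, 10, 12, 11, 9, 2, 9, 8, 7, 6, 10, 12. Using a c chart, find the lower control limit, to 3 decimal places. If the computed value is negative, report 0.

c̄ = (14 + 7 + 5 + 10 + 12 + 11 + 9 + 2 + 9 + 8 + 7 + 6 + 10 + 12) / 14 = 122 / 14 = 8.7143
LCL = c̄ − 3√c̄ = 8.7143 − 3 × 2.9520 = -0.1417 → 0 (cannot be negative)

0.000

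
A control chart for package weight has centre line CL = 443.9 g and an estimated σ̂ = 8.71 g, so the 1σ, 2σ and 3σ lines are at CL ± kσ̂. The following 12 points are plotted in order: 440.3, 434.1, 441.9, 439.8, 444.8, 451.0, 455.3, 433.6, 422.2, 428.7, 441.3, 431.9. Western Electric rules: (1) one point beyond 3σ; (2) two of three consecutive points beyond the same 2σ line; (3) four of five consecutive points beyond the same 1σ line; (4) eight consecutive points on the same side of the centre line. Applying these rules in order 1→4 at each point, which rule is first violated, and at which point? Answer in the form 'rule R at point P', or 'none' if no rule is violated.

Zone of each point (C = within 1σ̂, B = 1σ̂–2σ̂, A = 2σ̂–3σ̂, * = beyond 3σ̂; sign = side of CL): 1:-C, 2:-B, 3:-C, 4:-C, 5:+C, 6:+C, 7:+B, 8:-B, 9:-A, 10:-B, 11:-C, 12:-B
Rule 3 (four of five consecutive points beyond the same 1σ limit) is satisfied at point 12.

rule 3 at point 12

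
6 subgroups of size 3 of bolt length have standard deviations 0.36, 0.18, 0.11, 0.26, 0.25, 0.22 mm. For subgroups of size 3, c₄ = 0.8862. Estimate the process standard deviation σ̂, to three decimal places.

0.260

s̄ = (0.36 + 0.18 + 0.11 + 0.26 + 0.25 + 0.22) / 6 = 0.2300
σ̂ = s̄ / c₄ = 0.2300 / 0.8862 = 0.2595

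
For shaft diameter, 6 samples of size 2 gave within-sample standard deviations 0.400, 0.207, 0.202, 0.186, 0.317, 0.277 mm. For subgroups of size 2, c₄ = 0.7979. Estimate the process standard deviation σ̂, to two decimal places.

s̄ = (0.400 + 0.207 + 0.202 + 0.186 + 0.317 + 0.277) / 6 = 0.2648
σ̂ = s̄ / c₄ = 0.2648 / 0.7979 = 0.3319

0.33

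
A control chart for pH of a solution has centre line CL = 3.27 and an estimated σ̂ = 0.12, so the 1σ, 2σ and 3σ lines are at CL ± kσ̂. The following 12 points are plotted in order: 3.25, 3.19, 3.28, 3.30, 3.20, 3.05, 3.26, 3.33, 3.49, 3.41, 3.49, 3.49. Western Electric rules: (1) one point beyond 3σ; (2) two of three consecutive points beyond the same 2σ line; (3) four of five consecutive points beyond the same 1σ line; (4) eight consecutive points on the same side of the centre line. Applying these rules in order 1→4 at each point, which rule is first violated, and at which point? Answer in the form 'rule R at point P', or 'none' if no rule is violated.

Zone of each point (C = within 1σ̂, B = 1σ̂–2σ̂, A = 2σ̂–3σ̂, * = beyond 3σ̂; sign = side of CL): 1:-C, 2:-C, 3:+C, 4:+C, 5:-C, 6:-B, 7:-C, 8:+C, 9:+B, 10:+B, 11:+B, 12:+B
Rule 3 (four of five consecutive points beyond the same 1σ limit) is satisfied at point 12.

rule 3 at point 12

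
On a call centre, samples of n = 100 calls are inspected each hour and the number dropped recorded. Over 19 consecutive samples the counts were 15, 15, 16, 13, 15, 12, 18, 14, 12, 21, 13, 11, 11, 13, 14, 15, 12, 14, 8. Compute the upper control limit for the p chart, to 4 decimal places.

p̄ = Σdᵢ / (k·n) = 262 / (19 × 100) = 0.13789
UCL = p̄ + 3·√(p̄(1−p̄)/n) = 0.13789 + 3 × √(0.13789×0.86211/100) = 0.13789 + 3 × 0.03448 = 0.24133

0.2413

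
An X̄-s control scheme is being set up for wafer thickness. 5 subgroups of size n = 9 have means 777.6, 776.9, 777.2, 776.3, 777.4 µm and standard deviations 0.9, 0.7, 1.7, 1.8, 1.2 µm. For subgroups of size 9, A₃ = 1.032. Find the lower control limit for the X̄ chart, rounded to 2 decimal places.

775.78

X̄̄ = (777.6 + 776.9 + 777.2 + 776.3 + 777.4) / 5 = 777.0800
s̄ = (0.9 + 0.7 + 1.7 + 1.8 + 1.2) / 5 = 1.2600
LCL = X̄̄ − A₃·s̄ = 777.0800 − 1.032 × 1.2600 = 775.7797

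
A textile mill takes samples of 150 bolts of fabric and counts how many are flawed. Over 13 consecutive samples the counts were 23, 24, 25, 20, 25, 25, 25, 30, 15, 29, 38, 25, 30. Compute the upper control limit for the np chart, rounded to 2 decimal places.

39.54

p̄ = Σdᵢ / (k·n) = 334 / (13 × 150) = 0.17128
UCL = np̄ + 3·√(np̄(1−p̄)) = 25.6923 + 3 × √(25.6923×0.82872) = 25.6923 + 3 × 4.6143 = 39.5352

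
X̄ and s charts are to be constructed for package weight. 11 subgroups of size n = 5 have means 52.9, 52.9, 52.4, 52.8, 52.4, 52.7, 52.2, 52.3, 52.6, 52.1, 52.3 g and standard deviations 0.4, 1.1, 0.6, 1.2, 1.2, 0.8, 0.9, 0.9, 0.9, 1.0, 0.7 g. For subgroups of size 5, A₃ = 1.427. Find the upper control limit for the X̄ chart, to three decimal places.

X̄̄ = (52.9 + 52.9 + 52.4 + 52.8 + 52.4 + 52.7 + 52.2 + 52.3 + 52.6 + 52.1 + 52.3) / 11 = 52.5091
s̄ = (0.4 + 1.1 + 0.6 + 1.2 + 1.2 + 0.8 + 0.9 + 0.9 + 0.9 + 1.0 + 0.7) / 11 = 0.8818
UCL = X̄̄ + A₃·s̄ = 52.5091 + 1.427 × 0.8818 = 53.7674

53.767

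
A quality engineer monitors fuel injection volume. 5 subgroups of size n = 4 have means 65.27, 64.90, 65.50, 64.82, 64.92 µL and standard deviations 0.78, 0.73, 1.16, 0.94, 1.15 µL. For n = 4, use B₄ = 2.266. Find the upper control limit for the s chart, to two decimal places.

s̄ = (0.78 + 0.73 + 1.16 + 0.94 + 1.15) / 5 = 0.9520
UCL_s = B₄·s̄ = 2.266 × 0.9520 = 2.1572

2.16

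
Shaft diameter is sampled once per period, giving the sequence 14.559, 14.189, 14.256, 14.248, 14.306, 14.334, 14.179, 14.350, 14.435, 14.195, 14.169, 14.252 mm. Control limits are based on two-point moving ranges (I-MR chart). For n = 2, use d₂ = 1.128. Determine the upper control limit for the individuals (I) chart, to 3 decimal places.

X̄ = (14.559 + 14.189 + 14.256 + 14.248 + 14.306 + 14.334 + 14.179 + 14.350 + 14.435 + 14.195 + 14.169 + 14.252) / 12 = 14.2893
Moving ranges: 0.370, 0.067, 0.008, 0.058, 0.028, 0.155, 0.171, 0.085, 0.240, 0.026, 0.083; M̄R̄ = 1.2910 / 11 = 0.1174
UCL = X̄ + 3·M̄R̄/d₂ = 14.2893 + 3 × 0.1174 / 1.128 = 14.6015

14.601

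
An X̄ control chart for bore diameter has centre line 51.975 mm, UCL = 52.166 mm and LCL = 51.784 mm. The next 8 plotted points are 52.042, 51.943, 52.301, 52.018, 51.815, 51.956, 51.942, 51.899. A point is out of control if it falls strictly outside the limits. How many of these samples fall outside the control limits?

Compare each point to [51.784, 52.166]: sample 3 = 52.301 > UCL.

1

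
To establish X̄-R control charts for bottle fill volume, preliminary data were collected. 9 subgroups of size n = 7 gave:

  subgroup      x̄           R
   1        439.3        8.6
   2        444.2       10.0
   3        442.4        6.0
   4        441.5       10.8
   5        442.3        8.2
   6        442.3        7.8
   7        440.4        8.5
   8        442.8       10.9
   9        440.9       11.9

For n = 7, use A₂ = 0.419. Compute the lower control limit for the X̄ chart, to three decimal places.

437.939

X̄̄ = (439.3 + 444.2 + 442.4 + 441.5 + 442.3 + 442.3 + 440.4 + 442.8 + 440.9) / 9 = 3976.1000 / 9 = 441.7889
R̄ = (8.6 + 10.0 + 6.0 + 10.8 + 8.2 + 7.8 + 8.5 + 10.9 + 11.9) / 9 = 82.7000 / 9 = 9.1889
LCL = X̄̄ − A₂·R̄ = 441.7889 − 0.419 × 9.1889 = 437.9387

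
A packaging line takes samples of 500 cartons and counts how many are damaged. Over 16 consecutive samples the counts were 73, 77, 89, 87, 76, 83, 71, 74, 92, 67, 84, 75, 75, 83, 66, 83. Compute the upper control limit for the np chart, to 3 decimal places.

102.834

p̄ = Σdᵢ / (k·n) = 1255 / (16 × 500) = 0.15687
UCL = np̄ + 3·√(np̄(1−p̄)) = 78.4375 + 3 × √(78.4375×0.84313) = 78.4375 + 3 × 8.1322 = 102.8341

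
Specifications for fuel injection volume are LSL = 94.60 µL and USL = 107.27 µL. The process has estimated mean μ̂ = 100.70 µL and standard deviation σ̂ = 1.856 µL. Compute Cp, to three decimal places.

1.138

Cp = (USL − LSL) / (6σ̂) = (107.27 − 94.60) / (6 × 1.856) = 12.6700 / 11.1360 = 1.1378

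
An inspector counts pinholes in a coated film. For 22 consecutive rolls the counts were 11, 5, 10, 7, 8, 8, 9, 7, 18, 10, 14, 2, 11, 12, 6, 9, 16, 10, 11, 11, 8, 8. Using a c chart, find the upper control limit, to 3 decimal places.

18.882

c̄ = (11 + 5 + 10 + 7 + 8 + 8 + 9 + 7 + 18 + 10 + 14 + 2 + 11 + 12 + 6 + 9 + 16 + 10 + 11 + 11 + 8 + 8) / 22 = 211 / 22 = 9.5909
UCL = c̄ + 3√c̄ = 9.5909 + 3 × √9.5909 = 9.5909 + 3 × 3.0969 = 18.8817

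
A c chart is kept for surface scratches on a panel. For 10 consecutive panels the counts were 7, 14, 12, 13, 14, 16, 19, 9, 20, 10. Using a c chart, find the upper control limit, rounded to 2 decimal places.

c̄ = (7 + 14 + 12 + 13 + 14 + 16 + 19 + 9 + 20 + 10) / 10 = 134 / 10 = 13.4000
UCL = c̄ + 3√c̄ = 13.4000 + 3 × √13.4000 = 13.4000 + 3 × 3.6606 = 24.3818

24.38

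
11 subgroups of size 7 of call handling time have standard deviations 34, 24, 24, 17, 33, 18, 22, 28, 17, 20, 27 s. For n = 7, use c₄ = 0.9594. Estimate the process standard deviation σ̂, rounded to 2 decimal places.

s̄ = (34 + 24 + 24 + 17 + 33 + 18 + 22 + 28 + 17 + 20 + 27) / 11 = 24.0000
σ̂ = s̄ / c₄ = 24.0000 / 0.9594 = 25.0156

25.02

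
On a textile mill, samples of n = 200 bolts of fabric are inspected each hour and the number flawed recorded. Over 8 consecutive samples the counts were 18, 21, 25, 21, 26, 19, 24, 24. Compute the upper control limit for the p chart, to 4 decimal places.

0.1780

p̄ = Σdᵢ / (k·n) = 178 / (8 × 200) = 0.11125
UCL = p̄ + 3·√(p̄(1−p̄)/n) = 0.11125 + 3 × √(0.11125×0.88875/200) = 0.11125 + 3 × 0.02223 = 0.17795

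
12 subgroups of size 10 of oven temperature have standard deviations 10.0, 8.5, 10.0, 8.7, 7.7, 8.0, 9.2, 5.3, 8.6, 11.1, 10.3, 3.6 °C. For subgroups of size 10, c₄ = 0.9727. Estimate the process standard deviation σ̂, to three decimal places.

s̄ = (10.0 + 8.5 + 10.0 + 8.7 + 7.7 + 8.0 + 9.2 + 5.3 + 8.6 + 11.1 + 10.3 + 3.6) / 12 = 8.4167
σ̂ = s̄ / c₄ = 8.4167 / 0.9727 = 8.6529

8.653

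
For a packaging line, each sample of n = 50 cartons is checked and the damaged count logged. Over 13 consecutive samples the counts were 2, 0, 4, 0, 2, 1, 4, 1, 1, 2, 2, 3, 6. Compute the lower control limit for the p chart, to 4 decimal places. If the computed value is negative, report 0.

p̄ = Σdᵢ / (k·n) = 28 / (13 × 50) = 0.04308
LCL = p̄ − 3·√(p̄(1−p̄)/n) = 0.04308 − 3 × 0.02871 = -0.04306 → 0 (negative, so LCL = 0)

0.0000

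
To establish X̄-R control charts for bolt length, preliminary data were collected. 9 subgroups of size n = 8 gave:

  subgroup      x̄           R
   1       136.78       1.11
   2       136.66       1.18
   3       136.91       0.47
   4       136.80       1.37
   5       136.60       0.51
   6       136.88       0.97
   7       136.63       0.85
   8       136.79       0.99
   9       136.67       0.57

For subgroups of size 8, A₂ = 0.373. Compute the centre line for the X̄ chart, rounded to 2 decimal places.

X̄̄ = (136.78 + 136.66 + 136.91 + 136.80 + 136.60 + 136.88 + 136.63 + 136.79 + 136.67) / 9 = 1230.7200 / 9 = 136.7467
CL = X̄̄ = 136.7467

136.75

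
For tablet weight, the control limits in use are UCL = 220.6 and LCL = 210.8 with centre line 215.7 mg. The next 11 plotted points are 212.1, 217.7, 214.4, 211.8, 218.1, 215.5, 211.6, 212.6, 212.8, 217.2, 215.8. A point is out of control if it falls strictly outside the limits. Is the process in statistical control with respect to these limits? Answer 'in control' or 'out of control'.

All 11 points lie within [210.8, 220.6].

in control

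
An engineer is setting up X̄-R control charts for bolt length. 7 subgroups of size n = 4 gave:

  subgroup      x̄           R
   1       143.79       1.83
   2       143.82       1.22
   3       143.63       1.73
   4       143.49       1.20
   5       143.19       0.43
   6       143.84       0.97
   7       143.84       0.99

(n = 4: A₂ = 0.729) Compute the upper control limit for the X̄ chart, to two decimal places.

X̄̄ = (143.79 + 143.82 + 143.63 + 143.49 + 143.19 + 143.84 + 143.84) / 7 = 1005.6000 / 7 = 143.6571
R̄ = (1.83 + 1.22 + 1.73 + 1.20 + 0.43 + 0.97 + 0.99) / 7 = 8.3700 / 7 = 1.1957
UCL = X̄̄ + A₂·R̄ = 143.6571 + 0.729 × 1.1957 = 144.5288

144.53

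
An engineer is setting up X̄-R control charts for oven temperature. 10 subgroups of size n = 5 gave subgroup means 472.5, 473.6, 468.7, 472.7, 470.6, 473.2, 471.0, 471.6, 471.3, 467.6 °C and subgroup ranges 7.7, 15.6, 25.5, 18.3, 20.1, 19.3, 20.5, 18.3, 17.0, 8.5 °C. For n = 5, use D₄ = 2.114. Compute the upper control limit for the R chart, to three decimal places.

R̄ = (7.7 + 15.6 + 25.5 + 18.3 + 20.1 + 19.3 + 20.5 + 18.3 + 17.0 + 8.5) / 10 = 170.8000 / 10 = 17.0800
UCL_R = D₄·R̄ = 2.114 × 17.0800 = 36.1071

36.107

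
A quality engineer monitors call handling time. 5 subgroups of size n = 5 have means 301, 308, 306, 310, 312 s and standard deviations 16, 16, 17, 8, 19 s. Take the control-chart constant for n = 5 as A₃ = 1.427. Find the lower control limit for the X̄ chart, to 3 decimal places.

X̄̄ = (301 + 308 + 306 + 310 + 312) / 5 = 307.4000
s̄ = (16 + 16 + 17 + 8 + 19) / 5 = 15.2000
LCL = X̄̄ − A₃·s̄ = 307.4000 − 1.427 × 15.2000 = 285.7096

285.710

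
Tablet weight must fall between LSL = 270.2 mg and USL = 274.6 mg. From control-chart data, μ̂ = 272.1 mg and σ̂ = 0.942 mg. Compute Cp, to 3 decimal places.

0.778

Cp = (USL − LSL) / (6σ̂) = (274.6 − 270.2) / (6 × 0.942) = 4.4000 / 5.6520 = 0.7785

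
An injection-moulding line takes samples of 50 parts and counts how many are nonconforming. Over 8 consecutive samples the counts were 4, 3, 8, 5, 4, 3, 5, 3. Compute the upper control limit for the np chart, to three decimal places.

10.369

p̄ = Σdᵢ / (k·n) = 35 / (8 × 50) = 0.08750
UCL = np̄ + 3·√(np̄(1−p̄)) = 4.3750 + 3 × √(4.3750×0.91250) = 4.3750 + 3 × 1.9980 = 10.3691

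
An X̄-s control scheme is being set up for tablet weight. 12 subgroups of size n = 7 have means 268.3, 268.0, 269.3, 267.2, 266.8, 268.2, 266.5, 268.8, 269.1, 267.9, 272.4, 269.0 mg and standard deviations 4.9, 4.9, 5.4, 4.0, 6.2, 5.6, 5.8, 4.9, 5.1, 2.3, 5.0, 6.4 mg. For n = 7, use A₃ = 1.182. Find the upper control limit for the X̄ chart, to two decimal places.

X̄̄ = (268.3 + 268.0 + 269.3 + 267.2 + 266.8 + 268.2 + 266.5 + 268.8 + 269.1 + 267.9 + 272.4 + 269.0) / 12 = 268.4583
s̄ = (4.9 + 4.9 + 5.4 + 4.0 + 6.2 + 5.6 + 5.8 + 4.9 + 5.1 + 2.3 + 5.0 + 6.4) / 12 = 5.0417
UCL = X̄̄ + A₃·s̄ = 268.4583 + 1.182 × 5.0417 = 274.4176

274.42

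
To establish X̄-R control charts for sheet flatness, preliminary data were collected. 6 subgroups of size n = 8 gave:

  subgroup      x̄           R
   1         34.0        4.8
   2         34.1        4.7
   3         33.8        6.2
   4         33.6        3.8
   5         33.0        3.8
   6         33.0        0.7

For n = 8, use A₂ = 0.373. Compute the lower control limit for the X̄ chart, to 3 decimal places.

32.091

X̄̄ = (34.0 + 34.1 + 33.8 + 33.6 + 33.0 + 33.0) / 6 = 201.5000 / 6 = 33.5833
R̄ = (4.8 + 4.7 + 6.2 + 3.8 + 3.8 + 0.7) / 6 = 24.0000 / 6 = 4.0000
LCL = X̄̄ − A₂·R̄ = 33.5833 − 0.373 × 4.0000 = 32.0913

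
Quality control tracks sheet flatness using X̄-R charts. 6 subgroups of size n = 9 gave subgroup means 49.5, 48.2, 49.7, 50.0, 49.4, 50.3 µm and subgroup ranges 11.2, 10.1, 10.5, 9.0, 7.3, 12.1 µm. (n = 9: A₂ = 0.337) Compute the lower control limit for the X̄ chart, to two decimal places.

X̄̄ = (49.5 + 48.2 + 49.7 + 50.0 + 49.4 + 50.3) / 6 = 297.1000 / 6 = 49.5167
R̄ = (11.2 + 10.1 + 10.5 + 9.0 + 7.3 + 12.1) / 6 = 60.2000 / 6 = 10.0333
LCL = X̄̄ − A₂·R̄ = 49.5167 − 0.337 × 10.0333 = 46.1354

46.14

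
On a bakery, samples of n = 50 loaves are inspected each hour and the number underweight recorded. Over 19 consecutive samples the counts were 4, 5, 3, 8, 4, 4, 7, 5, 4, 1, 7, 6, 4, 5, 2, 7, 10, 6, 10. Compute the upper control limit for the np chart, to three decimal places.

11.936

p̄ = Σdᵢ / (k·n) = 102 / (19 × 50) = 0.10737
UCL = np̄ + 3·√(np̄(1−p̄)) = 5.3684 + 3 × √(5.3684×0.89263) = 5.3684 + 3 × 2.1891 = 11.9356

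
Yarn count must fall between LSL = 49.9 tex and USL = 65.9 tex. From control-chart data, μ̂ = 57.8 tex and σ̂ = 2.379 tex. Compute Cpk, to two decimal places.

1.11

Cpu = (USL − μ̂) / (3σ̂) = (65.9 − 57.8) / (3 × 2.379) = 1.1349; Cpl = (μ̂ − LSL) / (3σ̂) = (57.8 − 49.9) / (3 × 2.379) = 1.1069; Cpk = min(Cpu, Cpl) = 1.1069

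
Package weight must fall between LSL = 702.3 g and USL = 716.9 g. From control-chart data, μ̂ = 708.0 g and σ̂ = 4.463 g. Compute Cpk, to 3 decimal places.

0.426

Cpu = (USL − μ̂) / (3σ̂) = (716.9 − 708.0) / (3 × 4.463) = 0.6647; Cpl = (μ̂ − LSL) / (3σ̂) = (708.0 − 702.3) / (3 × 4.463) = 0.4257; Cpk = min(Cpu, Cpl) = 0.4257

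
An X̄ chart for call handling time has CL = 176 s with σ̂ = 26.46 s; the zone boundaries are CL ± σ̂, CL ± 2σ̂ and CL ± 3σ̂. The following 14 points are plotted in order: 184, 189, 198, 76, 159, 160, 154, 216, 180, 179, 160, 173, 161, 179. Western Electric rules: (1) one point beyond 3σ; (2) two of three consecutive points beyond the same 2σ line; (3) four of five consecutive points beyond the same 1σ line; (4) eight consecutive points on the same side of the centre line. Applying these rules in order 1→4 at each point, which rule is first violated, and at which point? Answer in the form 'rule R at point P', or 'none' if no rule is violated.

rule 1 at point 4

Zone of each point (C = within 1σ̂, B = 1σ̂–2σ̂, A = 2σ̂–3σ̂, * = beyond 3σ̂; sign = side of CL): 1:+C, 2:+C, 3:+C, 4:-*, 5:-C, 6:-C, 7:-C, 8:+B, 9:+C, 10:+C, 11:-C, 12:-C, 13:-C, 14:+C
Rule 1 (one point beyond the 3σ limits) is satisfied at point 4.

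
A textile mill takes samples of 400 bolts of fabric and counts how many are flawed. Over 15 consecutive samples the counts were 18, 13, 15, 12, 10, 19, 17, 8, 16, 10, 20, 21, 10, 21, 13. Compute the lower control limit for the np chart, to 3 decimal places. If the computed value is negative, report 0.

3.516

p̄ = Σdᵢ / (k·n) = 223 / (15 × 400) = 0.03717
LCL = np̄ − 3·√(np̄(1−p̄)) = 14.8667 − 3 × 3.7834 = 3.5165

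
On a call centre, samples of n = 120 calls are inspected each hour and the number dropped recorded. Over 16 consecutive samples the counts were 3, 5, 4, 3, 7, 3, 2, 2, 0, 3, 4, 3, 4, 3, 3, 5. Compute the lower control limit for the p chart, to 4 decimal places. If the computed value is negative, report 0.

p̄ = Σdᵢ / (k·n) = 54 / (16 × 120) = 0.02813
LCL = p̄ − 3·√(p̄(1−p̄)/n) = 0.02813 − 3 × 0.01509 = -0.01715 → 0 (negative, so LCL = 0)

0.0000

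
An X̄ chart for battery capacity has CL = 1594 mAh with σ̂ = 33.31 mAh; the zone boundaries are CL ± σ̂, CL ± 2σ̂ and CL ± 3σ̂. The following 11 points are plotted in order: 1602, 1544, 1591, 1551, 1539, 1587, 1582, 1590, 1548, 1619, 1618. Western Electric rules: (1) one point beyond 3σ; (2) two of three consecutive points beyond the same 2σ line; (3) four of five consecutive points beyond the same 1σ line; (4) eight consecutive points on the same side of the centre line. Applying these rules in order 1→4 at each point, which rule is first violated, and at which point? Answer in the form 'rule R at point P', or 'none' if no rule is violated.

Zone of each point (C = within 1σ̂, B = 1σ̂–2σ̂, A = 2σ̂–3σ̂, * = beyond 3σ̂; sign = side of CL): 1:+C, 2:-B, 3:-C, 4:-B, 5:-B, 6:-C, 7:-C, 8:-C, 9:-B, 10:+C, 11:+C
Rule 4 (eight consecutive points on the same side of the centre line) is satisfied at point 9.

rule 4 at point 9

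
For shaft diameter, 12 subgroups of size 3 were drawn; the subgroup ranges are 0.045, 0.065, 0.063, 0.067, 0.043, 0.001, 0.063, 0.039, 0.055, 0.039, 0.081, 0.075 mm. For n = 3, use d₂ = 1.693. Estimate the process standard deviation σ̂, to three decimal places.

R̄ = (0.045 + 0.065 + 0.063 + 0.067 + 0.043 + 0.001 + 0.063 + 0.039 + 0.055 + 0.039 + 0.081 + 0.075) / 12 = 0.0530
σ̂ = R̄ / d₂ = 0.0530 / 1.693 = 0.0313

0.031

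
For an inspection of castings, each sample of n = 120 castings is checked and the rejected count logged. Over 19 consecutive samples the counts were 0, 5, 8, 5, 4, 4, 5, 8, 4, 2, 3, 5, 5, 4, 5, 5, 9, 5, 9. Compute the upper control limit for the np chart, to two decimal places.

p̄ = Σdᵢ / (k·n) = 95 / (19 × 120) = 0.04167
UCL = np̄ + 3·√(np̄(1−p̄)) = 5.0000 + 3 × √(5.0000×0.95833) = 5.0000 + 3 × 2.1890 = 11.5670

11.57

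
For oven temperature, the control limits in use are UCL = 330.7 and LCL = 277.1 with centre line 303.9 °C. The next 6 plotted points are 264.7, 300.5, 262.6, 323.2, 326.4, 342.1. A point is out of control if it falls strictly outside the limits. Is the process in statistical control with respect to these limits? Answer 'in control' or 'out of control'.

Compare each point to [277.1, 330.7]: sample 1 = 264.7 < LCL; sample 3 = 262.6 < LCL; sample 6 = 342.1 > UCL.

out of control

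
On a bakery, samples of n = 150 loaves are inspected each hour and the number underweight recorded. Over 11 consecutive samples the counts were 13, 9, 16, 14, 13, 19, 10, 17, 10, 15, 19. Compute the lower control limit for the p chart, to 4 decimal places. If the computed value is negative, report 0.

0.0225

p̄ = Σdᵢ / (k·n) = 155 / (11 × 150) = 0.09394
LCL = p̄ − 3·√(p̄(1−p̄)/n) = 0.09394 − 3 × 0.02382 = 0.02248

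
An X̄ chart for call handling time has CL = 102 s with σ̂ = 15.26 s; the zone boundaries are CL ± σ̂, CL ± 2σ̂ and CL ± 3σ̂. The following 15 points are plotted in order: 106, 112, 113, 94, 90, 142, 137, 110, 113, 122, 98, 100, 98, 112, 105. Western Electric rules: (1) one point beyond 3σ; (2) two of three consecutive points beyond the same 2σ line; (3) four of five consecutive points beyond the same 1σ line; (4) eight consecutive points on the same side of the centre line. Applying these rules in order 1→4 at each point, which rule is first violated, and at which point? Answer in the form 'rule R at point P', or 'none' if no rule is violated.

Zone of each point (C = within 1σ̂, B = 1σ̂–2σ̂, A = 2σ̂–3σ̂, * = beyond 3σ̂; sign = side of CL): 1:+C, 2:+C, 3:+C, 4:-C, 5:-C, 6:+A, 7:+A, 8:+C, 9:+C, 10:+B, 11:-C, 12:-C, 13:-C, 14:+C, 15:+C
Rule 2 (two of three consecutive points beyond the same 2σ limit) is satisfied at point 7.

rule 2 at point 7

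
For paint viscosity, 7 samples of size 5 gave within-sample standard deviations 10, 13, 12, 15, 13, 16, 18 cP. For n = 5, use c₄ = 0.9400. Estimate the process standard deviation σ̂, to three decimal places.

s̄ = (10 + 13 + 12 + 15 + 13 + 16 + 18) / 7 = 13.8571
σ̂ = s̄ / c₄ = 13.8571 / 0.9400 = 14.7416

14.742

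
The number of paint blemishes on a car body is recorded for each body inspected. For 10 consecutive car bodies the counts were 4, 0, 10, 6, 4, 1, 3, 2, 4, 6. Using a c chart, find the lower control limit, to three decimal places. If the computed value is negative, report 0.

c̄ = (4 + 0 + 10 + 6 + 4 + 1 + 3 + 2 + 4 + 6) / 10 = 40 / 10 = 4.0000
LCL = c̄ − 3√c̄ = 4.0000 − 3 × 2.0000 = -2.0000 → 0 (cannot be negative)

0.000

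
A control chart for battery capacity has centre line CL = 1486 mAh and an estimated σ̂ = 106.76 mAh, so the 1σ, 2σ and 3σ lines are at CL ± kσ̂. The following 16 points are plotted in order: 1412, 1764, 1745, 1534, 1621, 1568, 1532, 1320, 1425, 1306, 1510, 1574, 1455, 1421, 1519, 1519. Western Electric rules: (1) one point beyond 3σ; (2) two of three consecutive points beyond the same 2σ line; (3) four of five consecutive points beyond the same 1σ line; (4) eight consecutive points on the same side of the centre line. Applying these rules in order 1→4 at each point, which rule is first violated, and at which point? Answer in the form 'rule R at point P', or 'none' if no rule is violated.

Zone of each point (C = within 1σ̂, B = 1σ̂–2σ̂, A = 2σ̂–3σ̂, * = beyond 3σ̂; sign = side of CL): 1:-C, 2:+A, 3:+A, 4:+C, 5:+B, 6:+C, 7:+C, 8:-B, 9:-C, 10:-B, 11:+C, 12:+C, 13:-C, 14:-C, 15:+C, 16:+C
Rule 2 (two of three consecutive points beyond the same 2σ limit) is satisfied at point 3.

rule 2 at point 3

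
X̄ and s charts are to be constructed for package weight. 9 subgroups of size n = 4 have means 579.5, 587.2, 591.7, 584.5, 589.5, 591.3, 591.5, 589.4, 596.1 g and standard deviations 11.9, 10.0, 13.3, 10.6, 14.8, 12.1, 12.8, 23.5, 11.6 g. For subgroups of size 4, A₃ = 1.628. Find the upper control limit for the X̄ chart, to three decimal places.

610.782

X̄̄ = (579.5 + 587.2 + 591.7 + 584.5 + 589.5 + 591.3 + 591.5 + 589.4 + 596.1) / 9 = 588.9667
s̄ = (11.9 + 10.0 + 13.3 + 10.6 + 14.8 + 12.1 + 12.8 + 23.5 + 11.6) / 9 = 13.4000
UCL = X̄̄ + A₃·s̄ = 588.9667 + 1.628 × 13.4000 = 610.7819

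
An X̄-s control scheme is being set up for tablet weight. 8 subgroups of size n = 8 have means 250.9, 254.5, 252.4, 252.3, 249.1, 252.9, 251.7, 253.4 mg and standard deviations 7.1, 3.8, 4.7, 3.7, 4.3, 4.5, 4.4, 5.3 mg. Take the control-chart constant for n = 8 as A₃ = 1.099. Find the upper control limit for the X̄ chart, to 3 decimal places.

X̄̄ = (250.9 + 254.5 + 252.4 + 252.3 + 249.1 + 252.9 + 251.7 + 253.4) / 8 = 252.1500
s̄ = (7.1 + 3.8 + 4.7 + 3.7 + 4.3 + 4.5 + 4.4 + 5.3) / 8 = 4.7250
UCL = X̄̄ + A₃·s̄ = 252.1500 + 1.099 × 4.7250 = 257.3428

257.343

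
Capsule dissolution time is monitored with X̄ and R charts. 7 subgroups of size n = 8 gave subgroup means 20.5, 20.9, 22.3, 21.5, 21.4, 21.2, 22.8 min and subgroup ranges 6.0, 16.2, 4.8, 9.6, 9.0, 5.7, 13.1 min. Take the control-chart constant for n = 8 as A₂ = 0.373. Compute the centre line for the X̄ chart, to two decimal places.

X̄̄ = (20.5 + 20.9 + 22.3 + 21.5 + 21.4 + 21.2 + 22.8) / 7 = 150.6000 / 7 = 21.5143
CL = X̄̄ = 21.5143

21.51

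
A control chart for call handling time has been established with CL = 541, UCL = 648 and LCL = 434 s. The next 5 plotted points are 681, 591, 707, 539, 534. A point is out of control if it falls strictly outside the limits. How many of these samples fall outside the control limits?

Compare each point to [434, 648]: sample 1 = 681 > UCL; sample 3 = 707 > UCL.

2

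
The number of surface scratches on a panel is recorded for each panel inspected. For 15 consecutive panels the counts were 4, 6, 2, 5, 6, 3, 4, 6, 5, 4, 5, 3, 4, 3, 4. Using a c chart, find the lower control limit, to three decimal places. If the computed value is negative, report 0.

0.000

c̄ = (4 + 6 + 2 + 5 + 6 + 3 + 4 + 6 + 5 + 4 + 5 + 3 + 4 + 3 + 4) / 15 = 64 / 15 = 4.2667
LCL = c̄ − 3√c̄ = 4.2667 − 3 × 2.0656 = -1.9301 → 0 (cannot be negative)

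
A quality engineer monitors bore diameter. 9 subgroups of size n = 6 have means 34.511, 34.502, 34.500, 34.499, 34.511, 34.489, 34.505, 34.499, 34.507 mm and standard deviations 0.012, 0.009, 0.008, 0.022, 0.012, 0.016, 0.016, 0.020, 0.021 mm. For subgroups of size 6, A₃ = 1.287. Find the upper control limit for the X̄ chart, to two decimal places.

34.52

X̄̄ = (34.511 + 34.502 + 34.500 + 34.499 + 34.511 + 34.489 + 34.505 + 34.499 + 34.507) / 9 = 34.5026
s̄ = (0.012 + 0.009 + 0.008 + 0.022 + 0.012 + 0.016 + 0.016 + 0.020 + 0.021) / 9 = 0.0151
UCL = X̄̄ + A₃·s̄ = 34.5026 + 1.287 × 0.0151 = 34.5220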